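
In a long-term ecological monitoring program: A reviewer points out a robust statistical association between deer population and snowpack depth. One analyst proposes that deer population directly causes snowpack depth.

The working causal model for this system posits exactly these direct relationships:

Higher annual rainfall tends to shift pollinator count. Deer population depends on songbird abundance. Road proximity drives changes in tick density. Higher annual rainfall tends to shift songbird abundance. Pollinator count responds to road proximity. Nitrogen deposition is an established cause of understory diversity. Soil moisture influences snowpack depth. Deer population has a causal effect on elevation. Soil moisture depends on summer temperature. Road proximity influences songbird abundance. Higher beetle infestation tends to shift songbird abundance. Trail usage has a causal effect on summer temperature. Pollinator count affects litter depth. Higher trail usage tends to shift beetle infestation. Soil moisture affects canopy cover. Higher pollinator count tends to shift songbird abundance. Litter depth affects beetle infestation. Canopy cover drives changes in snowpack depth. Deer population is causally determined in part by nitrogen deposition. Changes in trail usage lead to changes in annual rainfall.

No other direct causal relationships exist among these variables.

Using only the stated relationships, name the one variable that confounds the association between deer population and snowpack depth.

trail usage

Trail usage has a causal path to deer population (trail usage → annual rainfall → songbird abundance → deer population) and a separate causal path to snowpack depth (trail usage → summer temperature → soil moisture → snowpack depth), so it is a common cause of both.
No stated relationship gives deer population a causal route to snowpack depth, so the correlation is explained by the shared upstream cause rather than a direct effect.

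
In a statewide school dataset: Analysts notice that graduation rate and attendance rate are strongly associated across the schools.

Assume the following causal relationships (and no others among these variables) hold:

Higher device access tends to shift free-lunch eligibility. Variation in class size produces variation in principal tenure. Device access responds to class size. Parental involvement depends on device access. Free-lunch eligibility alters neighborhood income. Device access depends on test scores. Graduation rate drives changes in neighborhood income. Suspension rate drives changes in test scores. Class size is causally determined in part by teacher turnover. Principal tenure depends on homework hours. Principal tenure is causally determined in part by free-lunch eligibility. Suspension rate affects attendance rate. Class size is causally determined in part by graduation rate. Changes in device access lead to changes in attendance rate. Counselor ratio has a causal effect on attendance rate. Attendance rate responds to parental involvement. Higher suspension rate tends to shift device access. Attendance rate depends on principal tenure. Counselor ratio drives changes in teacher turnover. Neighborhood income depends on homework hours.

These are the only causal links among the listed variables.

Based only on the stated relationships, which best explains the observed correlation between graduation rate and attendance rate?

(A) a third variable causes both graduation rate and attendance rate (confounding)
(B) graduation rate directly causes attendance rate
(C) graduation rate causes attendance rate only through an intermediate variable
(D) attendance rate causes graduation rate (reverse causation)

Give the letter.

Graduation rate reaches attendance rate through graduation rate → class size → device access → attendance rate — an indirect causal chain with no direct graduation rate → attendance rate link. No variable causes both graduation rate and attendance rate, so confounding is ruled out; the effect is mediated.

C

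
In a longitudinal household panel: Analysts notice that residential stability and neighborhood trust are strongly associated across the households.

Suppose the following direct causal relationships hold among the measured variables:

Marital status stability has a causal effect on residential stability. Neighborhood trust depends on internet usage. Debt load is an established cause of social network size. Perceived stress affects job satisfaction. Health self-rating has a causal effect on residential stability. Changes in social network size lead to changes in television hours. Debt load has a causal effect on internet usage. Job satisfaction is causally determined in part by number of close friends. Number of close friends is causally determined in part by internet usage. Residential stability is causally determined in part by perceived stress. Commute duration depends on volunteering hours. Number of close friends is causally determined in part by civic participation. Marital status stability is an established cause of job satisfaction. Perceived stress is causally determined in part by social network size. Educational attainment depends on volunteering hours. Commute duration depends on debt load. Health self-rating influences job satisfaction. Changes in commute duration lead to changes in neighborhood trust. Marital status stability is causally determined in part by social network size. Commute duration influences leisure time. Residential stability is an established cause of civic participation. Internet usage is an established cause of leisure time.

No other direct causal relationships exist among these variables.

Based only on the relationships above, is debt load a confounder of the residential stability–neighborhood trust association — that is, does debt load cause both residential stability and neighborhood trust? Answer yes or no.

yes

Debt load has a causal path to residential stability (debt load → social network size → perceived stress → residential stability) and to neighborhood trust (debt load → commute duration → neighborhood trust), so it is a common cause of both — a confounder.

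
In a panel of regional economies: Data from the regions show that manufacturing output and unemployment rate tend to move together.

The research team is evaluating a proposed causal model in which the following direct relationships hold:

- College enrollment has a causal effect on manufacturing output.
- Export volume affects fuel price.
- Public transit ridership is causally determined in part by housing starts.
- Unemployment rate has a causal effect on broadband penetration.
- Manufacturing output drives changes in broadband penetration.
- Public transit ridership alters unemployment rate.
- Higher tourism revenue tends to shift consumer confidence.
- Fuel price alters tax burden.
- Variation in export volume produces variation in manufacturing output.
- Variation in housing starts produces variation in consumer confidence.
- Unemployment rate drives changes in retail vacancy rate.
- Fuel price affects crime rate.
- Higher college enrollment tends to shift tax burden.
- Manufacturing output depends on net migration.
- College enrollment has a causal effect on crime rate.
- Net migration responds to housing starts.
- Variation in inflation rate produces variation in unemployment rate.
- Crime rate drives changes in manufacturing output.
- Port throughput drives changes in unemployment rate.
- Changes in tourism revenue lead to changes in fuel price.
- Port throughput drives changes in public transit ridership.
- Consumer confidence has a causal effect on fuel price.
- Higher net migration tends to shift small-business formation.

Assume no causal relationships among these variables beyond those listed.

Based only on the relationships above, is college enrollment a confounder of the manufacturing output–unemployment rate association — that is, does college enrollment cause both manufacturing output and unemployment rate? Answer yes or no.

no

College enrollment has no stated causal path to unemployment rate. A confounder must cause both variables, so college enrollment does not qualify.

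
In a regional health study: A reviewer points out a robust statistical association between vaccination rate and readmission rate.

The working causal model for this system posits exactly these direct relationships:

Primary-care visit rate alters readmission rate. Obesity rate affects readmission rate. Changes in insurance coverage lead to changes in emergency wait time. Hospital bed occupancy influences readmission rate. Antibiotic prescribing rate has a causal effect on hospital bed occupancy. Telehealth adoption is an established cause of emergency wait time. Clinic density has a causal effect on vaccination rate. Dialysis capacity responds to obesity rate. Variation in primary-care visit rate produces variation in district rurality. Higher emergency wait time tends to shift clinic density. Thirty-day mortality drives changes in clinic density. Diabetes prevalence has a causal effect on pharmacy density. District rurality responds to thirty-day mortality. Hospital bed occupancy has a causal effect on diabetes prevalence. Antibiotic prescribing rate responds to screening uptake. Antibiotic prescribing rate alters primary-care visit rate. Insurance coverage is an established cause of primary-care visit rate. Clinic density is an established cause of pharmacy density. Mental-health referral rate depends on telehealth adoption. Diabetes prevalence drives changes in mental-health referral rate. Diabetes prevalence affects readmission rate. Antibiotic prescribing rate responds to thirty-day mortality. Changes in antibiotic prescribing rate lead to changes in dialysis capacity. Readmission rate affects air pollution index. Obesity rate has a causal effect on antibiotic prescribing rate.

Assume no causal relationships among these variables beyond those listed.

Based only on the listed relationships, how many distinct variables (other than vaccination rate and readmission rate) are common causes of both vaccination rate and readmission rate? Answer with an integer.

2

The common causes are: insurance coverage (to vaccination rate via insurance coverage → emergency wait time → clinic density → vaccination rate; to readmission rate via insurance coverage → primary-care visit rate → readmission rate); thirty-day mortality (to vaccination rate via thirty-day mortality → clinic density → vaccination rate; to readmission rate via thirty-day mortality → antibiotic prescribing rate → hospital bed occupancy → readmission rate).
Every other variable lacks a causal path to at least one of vaccination rate and readmission rate.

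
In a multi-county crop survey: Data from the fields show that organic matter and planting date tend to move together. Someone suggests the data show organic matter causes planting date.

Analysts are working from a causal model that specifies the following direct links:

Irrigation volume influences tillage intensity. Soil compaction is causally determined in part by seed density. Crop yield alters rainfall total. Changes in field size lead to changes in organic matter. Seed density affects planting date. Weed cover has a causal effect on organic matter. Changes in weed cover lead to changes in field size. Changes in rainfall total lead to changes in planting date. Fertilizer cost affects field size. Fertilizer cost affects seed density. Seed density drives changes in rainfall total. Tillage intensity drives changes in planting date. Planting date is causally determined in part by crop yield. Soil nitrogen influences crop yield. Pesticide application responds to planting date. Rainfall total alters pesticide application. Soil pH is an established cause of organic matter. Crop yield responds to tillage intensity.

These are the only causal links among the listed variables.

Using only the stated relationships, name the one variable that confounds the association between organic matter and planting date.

fertilizer cost

Fertilizer cost has a causal path to organic matter (fertilizer cost → field size → organic matter) and a separate causal path to planting date (fertilizer cost → seed density → planting date), so it is a common cause of both.
No stated relationship gives organic matter a causal route to planting date, so the correlation is explained by the shared upstream cause rather than a direct effect.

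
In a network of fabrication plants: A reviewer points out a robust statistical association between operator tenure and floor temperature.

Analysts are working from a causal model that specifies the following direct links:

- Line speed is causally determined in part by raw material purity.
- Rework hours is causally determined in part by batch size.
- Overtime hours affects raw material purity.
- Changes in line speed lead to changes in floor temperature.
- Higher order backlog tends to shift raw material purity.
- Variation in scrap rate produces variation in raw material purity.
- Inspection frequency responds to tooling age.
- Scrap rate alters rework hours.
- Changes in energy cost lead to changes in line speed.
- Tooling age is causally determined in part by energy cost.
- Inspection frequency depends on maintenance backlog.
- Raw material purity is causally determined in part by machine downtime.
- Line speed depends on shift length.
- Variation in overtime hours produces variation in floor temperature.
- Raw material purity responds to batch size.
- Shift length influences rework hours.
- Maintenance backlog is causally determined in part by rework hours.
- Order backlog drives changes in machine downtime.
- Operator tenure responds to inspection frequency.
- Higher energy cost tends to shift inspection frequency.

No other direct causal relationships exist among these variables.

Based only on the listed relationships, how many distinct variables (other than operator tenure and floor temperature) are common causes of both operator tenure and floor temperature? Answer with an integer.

The common causes are: batch size (to operator tenure via batch size → rework hours → maintenance backlog → inspection frequency → operator tenure; to floor temperature via batch size → raw material purity → line speed → floor temperature); energy cost (to operator tenure via energy cost → inspection frequency → operator tenure; to floor temperature via energy cost → line speed → floor temperature); scrap rate (to operator tenure via scrap rate → rework hours → maintenance backlog → inspection frequency → operator tenure; to floor temperature via scrap rate → raw material purity → line speed → floor temperature); shift length (to operator tenure via shift length → rework hours → maintenance backlog → inspection frequency → operator tenure; to floor temperature via shift length → line speed → floor temperature).
Every other variable lacks a causal path to at least one of operator tenure and floor temperature.

4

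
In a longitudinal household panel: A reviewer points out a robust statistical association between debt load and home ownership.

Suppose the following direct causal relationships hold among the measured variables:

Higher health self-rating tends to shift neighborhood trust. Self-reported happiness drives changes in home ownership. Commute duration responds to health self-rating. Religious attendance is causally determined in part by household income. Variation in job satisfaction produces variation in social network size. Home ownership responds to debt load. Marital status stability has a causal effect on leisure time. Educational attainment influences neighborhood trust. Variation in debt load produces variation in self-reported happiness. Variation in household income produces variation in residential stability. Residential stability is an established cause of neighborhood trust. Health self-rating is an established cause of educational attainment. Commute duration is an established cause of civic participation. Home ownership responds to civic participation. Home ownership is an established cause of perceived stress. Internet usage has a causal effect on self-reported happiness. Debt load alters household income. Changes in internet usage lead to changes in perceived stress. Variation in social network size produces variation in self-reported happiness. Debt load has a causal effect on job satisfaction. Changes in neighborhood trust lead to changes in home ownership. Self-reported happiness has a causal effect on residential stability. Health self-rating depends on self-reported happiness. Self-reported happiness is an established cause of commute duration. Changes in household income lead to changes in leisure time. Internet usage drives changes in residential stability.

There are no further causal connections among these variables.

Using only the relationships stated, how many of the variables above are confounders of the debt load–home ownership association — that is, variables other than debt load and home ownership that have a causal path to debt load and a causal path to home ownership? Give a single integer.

0

No listed variable has a causal path to both debt load and home ownership, so there are no common causes.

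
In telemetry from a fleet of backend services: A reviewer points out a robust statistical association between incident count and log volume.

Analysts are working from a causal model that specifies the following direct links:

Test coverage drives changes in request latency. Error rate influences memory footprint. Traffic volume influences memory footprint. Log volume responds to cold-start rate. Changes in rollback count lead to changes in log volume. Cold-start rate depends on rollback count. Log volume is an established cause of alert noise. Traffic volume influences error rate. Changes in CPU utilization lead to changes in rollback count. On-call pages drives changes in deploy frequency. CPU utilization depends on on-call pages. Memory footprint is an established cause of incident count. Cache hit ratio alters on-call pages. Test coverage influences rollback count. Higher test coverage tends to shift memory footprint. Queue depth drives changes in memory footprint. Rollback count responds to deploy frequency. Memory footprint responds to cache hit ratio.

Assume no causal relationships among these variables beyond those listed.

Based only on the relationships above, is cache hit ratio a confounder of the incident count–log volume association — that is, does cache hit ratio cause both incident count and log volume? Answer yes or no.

yes

Cache hit ratio has a causal path to incident count (cache hit ratio → memory footprint → incident count) and to log volume (cache hit ratio → on-call pages → deploy frequency → rollback count → log volume), so it is a common cause of both — a confounder.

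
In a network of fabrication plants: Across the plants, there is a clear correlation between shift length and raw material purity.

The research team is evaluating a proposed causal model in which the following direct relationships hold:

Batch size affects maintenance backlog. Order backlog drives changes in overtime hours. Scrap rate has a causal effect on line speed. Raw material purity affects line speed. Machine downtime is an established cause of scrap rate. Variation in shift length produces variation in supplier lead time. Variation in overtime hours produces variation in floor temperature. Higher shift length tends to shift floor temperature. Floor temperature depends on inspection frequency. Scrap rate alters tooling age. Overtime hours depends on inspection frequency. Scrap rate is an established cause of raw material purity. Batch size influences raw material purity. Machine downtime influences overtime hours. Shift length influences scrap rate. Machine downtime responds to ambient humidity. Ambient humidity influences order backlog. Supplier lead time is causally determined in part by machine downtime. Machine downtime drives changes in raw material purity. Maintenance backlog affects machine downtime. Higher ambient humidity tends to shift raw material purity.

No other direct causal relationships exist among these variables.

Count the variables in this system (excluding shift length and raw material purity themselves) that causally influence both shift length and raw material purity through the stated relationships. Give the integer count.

No listed variable has a causal path to both shift length and raw material purity, so there are no common causes.

0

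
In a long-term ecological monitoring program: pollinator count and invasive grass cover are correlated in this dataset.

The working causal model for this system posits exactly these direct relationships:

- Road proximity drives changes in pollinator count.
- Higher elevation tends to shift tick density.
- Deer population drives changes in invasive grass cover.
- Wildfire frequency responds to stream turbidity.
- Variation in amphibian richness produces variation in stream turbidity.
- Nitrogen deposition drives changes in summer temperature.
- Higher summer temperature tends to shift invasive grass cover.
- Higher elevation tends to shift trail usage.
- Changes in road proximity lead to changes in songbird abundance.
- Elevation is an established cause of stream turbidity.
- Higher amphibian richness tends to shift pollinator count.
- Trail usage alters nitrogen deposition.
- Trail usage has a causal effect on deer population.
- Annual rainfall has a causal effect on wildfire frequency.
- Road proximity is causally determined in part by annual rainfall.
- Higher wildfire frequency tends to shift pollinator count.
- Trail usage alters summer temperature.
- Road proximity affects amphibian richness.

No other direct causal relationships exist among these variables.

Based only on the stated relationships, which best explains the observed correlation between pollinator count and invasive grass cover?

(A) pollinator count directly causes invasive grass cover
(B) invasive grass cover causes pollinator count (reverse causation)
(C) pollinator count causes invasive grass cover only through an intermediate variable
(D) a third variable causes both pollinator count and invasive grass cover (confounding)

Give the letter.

Elevation causes pollinator count (elevation → stream turbidity → wildfire frequency → pollinator count) and invasive grass cover (elevation → trail usage → deer population → invasive grass cover) — a common cause creating the correlation.
There is no stated path from pollinator count to invasive grass cover or from invasive grass cover to pollinator count, so neither direct nor reverse causation applies.

D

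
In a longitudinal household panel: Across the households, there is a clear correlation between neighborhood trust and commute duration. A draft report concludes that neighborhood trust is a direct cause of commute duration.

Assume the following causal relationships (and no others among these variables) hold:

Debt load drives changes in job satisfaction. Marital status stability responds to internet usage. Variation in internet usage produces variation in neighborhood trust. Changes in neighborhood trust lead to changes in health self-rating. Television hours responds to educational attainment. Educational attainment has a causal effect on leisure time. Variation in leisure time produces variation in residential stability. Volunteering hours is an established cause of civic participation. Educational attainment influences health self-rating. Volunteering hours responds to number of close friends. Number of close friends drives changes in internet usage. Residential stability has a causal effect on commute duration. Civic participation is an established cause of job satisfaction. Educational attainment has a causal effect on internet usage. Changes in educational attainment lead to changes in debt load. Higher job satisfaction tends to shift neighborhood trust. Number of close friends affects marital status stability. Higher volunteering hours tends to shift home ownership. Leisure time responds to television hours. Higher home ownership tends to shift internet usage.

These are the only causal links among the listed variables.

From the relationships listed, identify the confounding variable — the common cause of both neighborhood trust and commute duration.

Educational attainment has a causal path to neighborhood trust (educational attainment → internet usage → neighborhood trust) and a separate causal path to commute duration (educational attainment → leisure time → residential stability → commute duration), so it is a common cause of both.
No stated relationship gives neighborhood trust a causal route to commute duration, so the correlation is explained by the shared upstream cause rather than a direct effect.

educational attainment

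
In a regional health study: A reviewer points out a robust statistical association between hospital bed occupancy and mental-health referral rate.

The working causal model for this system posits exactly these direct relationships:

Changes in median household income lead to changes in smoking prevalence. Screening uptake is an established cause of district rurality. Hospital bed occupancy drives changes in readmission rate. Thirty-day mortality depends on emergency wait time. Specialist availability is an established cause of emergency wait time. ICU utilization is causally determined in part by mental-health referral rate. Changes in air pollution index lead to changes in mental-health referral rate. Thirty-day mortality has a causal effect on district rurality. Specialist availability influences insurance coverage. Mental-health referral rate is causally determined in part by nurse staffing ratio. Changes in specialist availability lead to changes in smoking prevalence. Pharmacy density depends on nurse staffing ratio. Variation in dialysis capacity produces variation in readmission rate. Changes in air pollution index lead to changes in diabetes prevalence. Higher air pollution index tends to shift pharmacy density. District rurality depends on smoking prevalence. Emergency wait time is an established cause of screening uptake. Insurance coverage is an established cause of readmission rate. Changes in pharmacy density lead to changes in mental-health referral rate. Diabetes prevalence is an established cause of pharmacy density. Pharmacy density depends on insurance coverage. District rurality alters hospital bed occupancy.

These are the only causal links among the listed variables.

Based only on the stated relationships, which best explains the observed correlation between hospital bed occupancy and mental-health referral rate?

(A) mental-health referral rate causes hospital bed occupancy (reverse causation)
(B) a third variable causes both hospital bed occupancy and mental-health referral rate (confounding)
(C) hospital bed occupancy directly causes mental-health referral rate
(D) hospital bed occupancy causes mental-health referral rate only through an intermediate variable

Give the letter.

B

Specialist availability causes hospital bed occupancy (specialist availability → smoking prevalence → district rurality → hospital bed occupancy) and mental-health referral rate (specialist availability → insurance coverage → pharmacy density → mental-health referral rate) — a common cause creating the correlation.
There is no stated path from hospital bed occupancy to mental-health referral rate or from mental-health referral rate to hospital bed occupancy, so neither direct nor reverse causation applies.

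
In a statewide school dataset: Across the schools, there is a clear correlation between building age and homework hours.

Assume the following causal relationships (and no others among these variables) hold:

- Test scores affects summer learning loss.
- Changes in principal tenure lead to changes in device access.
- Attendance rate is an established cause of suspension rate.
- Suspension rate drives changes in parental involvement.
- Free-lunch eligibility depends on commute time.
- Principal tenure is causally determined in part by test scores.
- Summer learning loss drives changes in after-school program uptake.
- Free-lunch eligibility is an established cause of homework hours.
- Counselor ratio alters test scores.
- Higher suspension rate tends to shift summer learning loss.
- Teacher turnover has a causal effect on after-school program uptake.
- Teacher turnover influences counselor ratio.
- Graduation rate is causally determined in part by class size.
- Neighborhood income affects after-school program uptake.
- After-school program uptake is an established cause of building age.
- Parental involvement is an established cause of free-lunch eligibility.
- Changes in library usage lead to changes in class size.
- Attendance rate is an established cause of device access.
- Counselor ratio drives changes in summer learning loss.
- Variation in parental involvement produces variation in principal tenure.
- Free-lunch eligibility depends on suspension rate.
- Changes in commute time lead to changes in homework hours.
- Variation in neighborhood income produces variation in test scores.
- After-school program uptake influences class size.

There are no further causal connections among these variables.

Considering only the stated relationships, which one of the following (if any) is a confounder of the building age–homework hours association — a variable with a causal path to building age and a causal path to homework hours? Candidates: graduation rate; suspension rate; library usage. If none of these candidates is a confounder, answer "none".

Suspension rate causes building age (suspension rate → summer learning loss → after-school program uptake → building age) and also causes homework hours (suspension rate → free-lunch eligibility → homework hours); it is a common cause of both.
Each of the other candidates lacks a causal path to at least one of building age and homework hours, so they do not confound the relationship.

suspension rate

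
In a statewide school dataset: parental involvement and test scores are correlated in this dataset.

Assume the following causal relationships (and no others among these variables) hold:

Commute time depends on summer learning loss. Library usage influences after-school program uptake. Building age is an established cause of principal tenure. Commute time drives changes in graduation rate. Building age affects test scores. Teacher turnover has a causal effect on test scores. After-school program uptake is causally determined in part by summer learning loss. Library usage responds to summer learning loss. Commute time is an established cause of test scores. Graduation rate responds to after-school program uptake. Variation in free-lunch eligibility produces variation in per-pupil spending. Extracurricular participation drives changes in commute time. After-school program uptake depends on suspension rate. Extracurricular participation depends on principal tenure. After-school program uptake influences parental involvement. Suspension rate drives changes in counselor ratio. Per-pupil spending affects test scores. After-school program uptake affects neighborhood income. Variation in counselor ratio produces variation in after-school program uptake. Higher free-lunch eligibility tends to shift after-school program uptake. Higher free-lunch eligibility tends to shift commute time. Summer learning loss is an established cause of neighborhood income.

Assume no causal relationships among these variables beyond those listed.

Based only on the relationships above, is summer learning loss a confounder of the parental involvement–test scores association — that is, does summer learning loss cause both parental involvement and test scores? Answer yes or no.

Summer learning loss has a causal path to parental involvement (summer learning loss → after-school program uptake → parental involvement) and to test scores (summer learning loss → commute time → test scores), so it is a common cause of both — a confounder.

yes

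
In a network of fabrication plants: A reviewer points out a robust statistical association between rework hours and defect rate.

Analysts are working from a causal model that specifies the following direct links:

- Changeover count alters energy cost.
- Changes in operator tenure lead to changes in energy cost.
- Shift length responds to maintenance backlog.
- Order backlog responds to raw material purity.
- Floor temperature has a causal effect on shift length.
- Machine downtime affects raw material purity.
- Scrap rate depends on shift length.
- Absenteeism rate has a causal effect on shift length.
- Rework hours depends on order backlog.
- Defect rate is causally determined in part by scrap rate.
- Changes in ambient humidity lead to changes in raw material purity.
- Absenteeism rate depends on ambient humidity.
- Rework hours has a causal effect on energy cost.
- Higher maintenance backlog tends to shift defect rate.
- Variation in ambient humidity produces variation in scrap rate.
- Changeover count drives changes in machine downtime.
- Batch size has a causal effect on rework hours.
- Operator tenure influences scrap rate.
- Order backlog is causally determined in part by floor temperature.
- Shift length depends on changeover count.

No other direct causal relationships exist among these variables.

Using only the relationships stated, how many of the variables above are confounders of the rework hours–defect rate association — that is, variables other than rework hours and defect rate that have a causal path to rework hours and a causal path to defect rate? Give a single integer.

3

The common causes are: ambient humidity (to rework hours via ambient humidity → raw material purity → order backlog → rework hours; to defect rate via ambient humidity → scrap rate → defect rate); changeover count (to rework hours via changeover count → machine downtime → raw material purity → order backlog → rework hours; to defect rate via changeover count → shift length → scrap rate → defect rate); floor temperature (to rework hours via floor temperature → order backlog → rework hours; to defect rate via floor temperature → shift length → scrap rate → defect rate).
Every other variable lacks a causal path to at least one of rework hours and defect rate.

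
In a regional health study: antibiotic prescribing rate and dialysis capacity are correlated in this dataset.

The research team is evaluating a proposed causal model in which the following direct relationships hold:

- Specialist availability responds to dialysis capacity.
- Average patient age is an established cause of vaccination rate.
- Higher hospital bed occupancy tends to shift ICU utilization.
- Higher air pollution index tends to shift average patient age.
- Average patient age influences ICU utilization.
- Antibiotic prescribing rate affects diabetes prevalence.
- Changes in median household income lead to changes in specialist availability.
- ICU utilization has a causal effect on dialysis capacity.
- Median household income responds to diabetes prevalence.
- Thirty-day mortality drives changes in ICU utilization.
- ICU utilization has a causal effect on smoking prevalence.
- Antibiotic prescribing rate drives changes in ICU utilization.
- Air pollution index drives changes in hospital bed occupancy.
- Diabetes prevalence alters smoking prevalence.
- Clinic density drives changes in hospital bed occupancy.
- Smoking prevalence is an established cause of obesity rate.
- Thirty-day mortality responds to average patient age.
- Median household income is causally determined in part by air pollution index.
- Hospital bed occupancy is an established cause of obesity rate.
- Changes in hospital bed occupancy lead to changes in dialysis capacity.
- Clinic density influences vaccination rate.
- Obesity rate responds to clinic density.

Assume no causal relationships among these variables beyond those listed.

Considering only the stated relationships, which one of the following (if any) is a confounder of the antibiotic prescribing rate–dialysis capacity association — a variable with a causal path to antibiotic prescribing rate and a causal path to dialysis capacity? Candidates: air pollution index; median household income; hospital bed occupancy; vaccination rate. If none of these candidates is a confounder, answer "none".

none

None of the listed candidates has causal paths to both antibiotic prescribing rate and dialysis capacity in the stated relationships, so none is a common cause.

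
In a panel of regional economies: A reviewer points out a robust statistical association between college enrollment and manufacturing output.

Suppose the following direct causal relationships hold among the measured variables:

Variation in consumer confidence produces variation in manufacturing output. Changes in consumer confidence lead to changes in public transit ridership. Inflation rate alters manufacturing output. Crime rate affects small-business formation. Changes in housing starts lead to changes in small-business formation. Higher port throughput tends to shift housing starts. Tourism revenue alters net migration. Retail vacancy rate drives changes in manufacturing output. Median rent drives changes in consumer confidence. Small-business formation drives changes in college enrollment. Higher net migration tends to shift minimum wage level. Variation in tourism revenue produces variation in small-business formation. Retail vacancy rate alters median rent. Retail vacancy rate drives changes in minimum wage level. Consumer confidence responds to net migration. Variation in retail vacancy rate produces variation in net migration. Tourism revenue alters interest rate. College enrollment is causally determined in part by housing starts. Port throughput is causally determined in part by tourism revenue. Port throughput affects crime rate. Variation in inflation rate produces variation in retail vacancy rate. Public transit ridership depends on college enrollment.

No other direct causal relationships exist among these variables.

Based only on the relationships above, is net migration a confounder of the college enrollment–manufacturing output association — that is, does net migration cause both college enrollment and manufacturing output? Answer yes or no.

no

Net migration has no stated causal path to college enrollment. A confounder must cause both variables, so net migration does not qualify.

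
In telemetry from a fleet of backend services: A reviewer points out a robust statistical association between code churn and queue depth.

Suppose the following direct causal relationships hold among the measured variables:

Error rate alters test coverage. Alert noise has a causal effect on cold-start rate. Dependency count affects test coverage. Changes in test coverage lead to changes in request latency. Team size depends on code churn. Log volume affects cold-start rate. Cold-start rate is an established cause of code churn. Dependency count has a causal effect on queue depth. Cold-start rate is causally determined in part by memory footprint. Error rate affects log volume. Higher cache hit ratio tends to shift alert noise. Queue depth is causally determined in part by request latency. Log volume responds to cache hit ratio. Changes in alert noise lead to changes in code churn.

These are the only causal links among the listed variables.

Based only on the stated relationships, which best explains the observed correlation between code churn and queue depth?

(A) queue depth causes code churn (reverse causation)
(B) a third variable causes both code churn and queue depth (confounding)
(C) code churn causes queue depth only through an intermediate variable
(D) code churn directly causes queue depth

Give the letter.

Error rate causes code churn (error rate → log volume → cold-start rate → code churn) and queue depth (error rate → test coverage → request latency → queue depth) — a common cause creating the correlation.
There is no stated path from code churn to queue depth or from queue depth to code churn, so neither direct nor reverse causation applies.

B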